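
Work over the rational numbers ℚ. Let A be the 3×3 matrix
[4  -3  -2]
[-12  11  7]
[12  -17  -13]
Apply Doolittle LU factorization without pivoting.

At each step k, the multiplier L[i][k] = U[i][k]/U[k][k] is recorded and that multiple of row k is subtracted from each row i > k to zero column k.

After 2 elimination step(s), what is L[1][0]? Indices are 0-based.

L[1][0] = -3

k=0: U[0][0]=4
  eliminate (1,0): mult=-3, new row 1: (0, 2, 1); set L[1][0]=-3
  eliminate (2,0): mult=3, new row 2: (0, -8, -7); set L[2][0]=3
k=1: U[1][1]=2
  eliminate (2,1): mult=-4, new row 2: (0, 0, -3); set L[2][1]=-4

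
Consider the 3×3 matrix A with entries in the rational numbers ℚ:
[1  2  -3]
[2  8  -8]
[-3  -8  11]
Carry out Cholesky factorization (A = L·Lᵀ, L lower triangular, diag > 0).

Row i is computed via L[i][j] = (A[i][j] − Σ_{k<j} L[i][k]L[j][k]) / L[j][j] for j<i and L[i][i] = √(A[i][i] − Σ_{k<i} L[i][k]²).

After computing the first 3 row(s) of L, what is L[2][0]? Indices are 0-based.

L[2][0] = -3

Step 1: L[0][0] = √(1) = 1.
  L[1][0] = (2) / L[0][0] = 2.
Step 2: L[1][1] = √(4) = 2.
  L[2][0] = (-3) / L[0][0] = -3.
  L[2][1] = (-2) / L[1][1] = -1.
Step 3: L[2][2] = √(1) = 1.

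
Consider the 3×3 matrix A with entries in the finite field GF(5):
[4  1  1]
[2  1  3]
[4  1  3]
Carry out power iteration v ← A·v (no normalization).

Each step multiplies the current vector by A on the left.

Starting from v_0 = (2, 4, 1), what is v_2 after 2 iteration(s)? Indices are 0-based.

v_2 = (3, 2, 3)

v_0 = (2, 4, 1).
v_1 = A·v_0 = (3, 1, 0).
v_2 = A·v_1 = (3, 2, 3).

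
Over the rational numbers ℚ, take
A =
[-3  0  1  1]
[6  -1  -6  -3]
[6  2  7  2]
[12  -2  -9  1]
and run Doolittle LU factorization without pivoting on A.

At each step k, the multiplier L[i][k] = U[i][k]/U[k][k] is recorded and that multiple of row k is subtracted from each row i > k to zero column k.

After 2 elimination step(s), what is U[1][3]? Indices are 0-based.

U[1][3] = -1

Step 1: pivot at (0,0) is -3.
  row1 ← row1 − (-2)·row0  ⇒  L[1][0]=-2, U row1=(0, -1, -4, -1)
  row2 ← row2 − (-2)·row0  ⇒  L[2][0]=-2, U row2=(0, 2, 9, 4)
  row3 ← row3 − (-4)·row0  ⇒  L[3][0]=-4, U row3=(0, -2, -5, 5)
Step 2: pivot at (1,1) is -1.
  row2 ← row2 − (-2)·row1  ⇒  L[2][1]=-2, U row2=(0, 0, 1, 2)
  row3 ← row3 − (2)·row1  ⇒  L[3][1]=2, U row3=(0, 0, 3, 7)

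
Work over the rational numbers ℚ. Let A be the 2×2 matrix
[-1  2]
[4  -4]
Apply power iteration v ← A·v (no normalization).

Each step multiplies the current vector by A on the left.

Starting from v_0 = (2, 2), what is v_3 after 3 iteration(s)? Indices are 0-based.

v_0 = (2, 2).
v_1 = A·v_0 = (2, 0).
v_2 = A·v_1 = (-2, 8).
v_3 = A·v_2 = (18, -40).

v_3 = (18, -40)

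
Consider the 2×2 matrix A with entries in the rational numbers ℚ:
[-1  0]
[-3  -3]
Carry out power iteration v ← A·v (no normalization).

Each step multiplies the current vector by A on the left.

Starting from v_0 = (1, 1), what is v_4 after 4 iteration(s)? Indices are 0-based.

v_0 = (1, 1).
v_1 = A·v_0 = (-1, -6).
v_2 = A·v_1 = (1, 21).
v_3 = A·v_2 = (-1, -66).
v_4 = A·v_3 = (1, 201).

v_4 = (1, 201)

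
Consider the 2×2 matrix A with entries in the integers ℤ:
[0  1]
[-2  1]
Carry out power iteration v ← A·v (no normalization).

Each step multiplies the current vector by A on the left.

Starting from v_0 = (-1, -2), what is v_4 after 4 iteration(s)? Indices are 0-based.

v_0 = (-1, -2).
v_1 = A·v_0 = (-2, 0).
v_2 = A·v_1 = (0, 4).
v_3 = A·v_2 = (4, 4).
v_4 = A·v_3 = (4, -4).

v_4 = (4, -4)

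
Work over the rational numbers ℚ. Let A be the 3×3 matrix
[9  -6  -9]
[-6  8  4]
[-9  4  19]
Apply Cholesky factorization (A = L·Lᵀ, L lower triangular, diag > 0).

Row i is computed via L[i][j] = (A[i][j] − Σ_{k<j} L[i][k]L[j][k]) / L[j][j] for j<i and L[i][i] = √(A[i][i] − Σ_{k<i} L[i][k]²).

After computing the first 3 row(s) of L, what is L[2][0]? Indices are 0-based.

Step 1: L[0][0] = √(9) = 3.
  L[1][0] = (-6) / L[0][0] = -2.
Step 2: L[1][1] = √(4) = 2.
  L[2][0] = (-9) / L[0][0] = -3.
  L[2][1] = (-2) / L[1][1] = -1.
Step 3: L[2][2] = √(9) = 3.

L[2][0] = -3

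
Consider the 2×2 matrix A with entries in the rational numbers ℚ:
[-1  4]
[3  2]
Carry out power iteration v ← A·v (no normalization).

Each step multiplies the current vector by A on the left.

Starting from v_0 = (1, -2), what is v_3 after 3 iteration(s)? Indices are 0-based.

v_0 = (1, -2).
v_1 = A·v_0 = (-9, -1).
v_2 = A·v_1 = (5, -29).
v_3 = A·v_2 = (-121, -43).

v_3 = (-121, -43)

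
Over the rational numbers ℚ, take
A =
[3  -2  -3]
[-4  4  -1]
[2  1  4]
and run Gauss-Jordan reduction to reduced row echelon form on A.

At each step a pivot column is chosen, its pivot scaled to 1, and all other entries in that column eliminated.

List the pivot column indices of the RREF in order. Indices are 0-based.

[1] R0 /= 3  ⇒  (1, -2/3, -1)
     R1 -= -4·R0  ⇒  (0, 4/3, -5)
     R2 -= 2·R0  ⇒  (0, 7/3, 6)
[2] R1 /= 4/3  ⇒  (0, 1, -15/4)
     R0 -= -2/3·R1  ⇒  (1, 0, -7/2)
     R2 -= 7/3·R1  ⇒  (0, 0, 59/4)
[3] R2 /= 59/4  ⇒  (0, 0, 1)
     R0 -= -7/2·R2  ⇒  (1, 0, 0)
     R1 -= -15/4·R2  ⇒  (0, 1, 0)

pivot columns: 0, 1, 2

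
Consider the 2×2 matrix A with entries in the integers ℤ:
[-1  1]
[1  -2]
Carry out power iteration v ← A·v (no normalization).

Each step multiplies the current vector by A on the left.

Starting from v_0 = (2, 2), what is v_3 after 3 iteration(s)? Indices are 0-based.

v_3 = (6, -10)

v_0 = (2, 2).
v_1 = A·v_0 = (0, -2).
v_2 = A·v_1 = (-2, 4).
v_3 = A·v_2 = (6, -10).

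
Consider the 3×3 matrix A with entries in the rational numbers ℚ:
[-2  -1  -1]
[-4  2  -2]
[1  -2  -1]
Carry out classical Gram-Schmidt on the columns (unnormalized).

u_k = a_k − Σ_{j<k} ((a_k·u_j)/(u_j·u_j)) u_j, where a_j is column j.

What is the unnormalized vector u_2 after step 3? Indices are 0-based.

u_2 = (72/125, -12/25, -96/125)

Step 1: u_0 = a_0 = (-2, -4, 1).
Step 2: u_1 = a_1 − (-8/21)·u_0 = (-37/21, 10/21, -34/21).
Step 3: u_2 = a_2 − (3/7)·u_0 − (51/125)·u_1 = (72/125, -12/25, -96/125).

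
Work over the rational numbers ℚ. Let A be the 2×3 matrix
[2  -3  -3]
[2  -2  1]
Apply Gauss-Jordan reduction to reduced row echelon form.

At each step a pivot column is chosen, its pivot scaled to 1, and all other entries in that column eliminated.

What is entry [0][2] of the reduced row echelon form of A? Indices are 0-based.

[1] R0 /= 2  ⇒  (1, -3/2, -3/2)
     R1 -= 2·R0  ⇒  (0, 1, 4)
[2] R1 /= 1  ⇒  (0, 1, 4)
     R0 -= -3/2·R1  ⇒  (1, 0, 9/2)

M[0][2] = 9/2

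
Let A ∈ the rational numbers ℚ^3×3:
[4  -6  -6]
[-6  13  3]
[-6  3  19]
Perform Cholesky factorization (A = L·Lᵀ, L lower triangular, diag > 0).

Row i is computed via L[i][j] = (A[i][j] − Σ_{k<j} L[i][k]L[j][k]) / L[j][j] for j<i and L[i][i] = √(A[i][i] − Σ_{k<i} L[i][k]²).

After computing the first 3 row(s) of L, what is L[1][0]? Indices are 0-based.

L[1][0] = -3

Step 1: L[0][0] = √(4) = 2.
  L[1][0] = (-6) / L[0][0] = -3.
Step 2: L[1][1] = √(4) = 2.
  L[2][0] = (-6) / L[0][0] = -3.
  L[2][1] = (-6) / L[1][1] = -3.
Step 3: L[2][2] = √(1) = 1.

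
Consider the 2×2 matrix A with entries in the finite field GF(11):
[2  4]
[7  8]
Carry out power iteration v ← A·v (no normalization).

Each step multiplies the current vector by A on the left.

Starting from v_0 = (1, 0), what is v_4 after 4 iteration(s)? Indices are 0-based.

v_4 = (7, 1)

v_0 = (1, 0).
v_1 = A·v_0 = (2, 7).
v_2 = A·v_1 = (10, 4).
v_3 = A·v_2 = (3, 3).
v_4 = A·v_3 = (7, 1).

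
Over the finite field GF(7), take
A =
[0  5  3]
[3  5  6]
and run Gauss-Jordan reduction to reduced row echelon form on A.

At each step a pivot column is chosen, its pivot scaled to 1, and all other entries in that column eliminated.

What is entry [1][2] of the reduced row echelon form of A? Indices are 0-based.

pivot(0,0): swap R0↔R1
pivot(0,0)=3: scale R0 → (1, 4, 2)
pivot(1,1)=5: scale R1 → (0, 1, 2)
  clear (0,1): R0 −= (4)R1 → (1, 0, 1)

M[1][2] = 2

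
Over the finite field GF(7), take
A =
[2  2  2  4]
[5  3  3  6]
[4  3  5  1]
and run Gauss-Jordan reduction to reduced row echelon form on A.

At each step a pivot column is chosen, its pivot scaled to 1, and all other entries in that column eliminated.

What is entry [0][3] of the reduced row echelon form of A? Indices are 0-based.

step 1: normalize row 0 (÷2) = (1, 1, 1, 2)
  row 1: subtract 5×row0 = (0, 5, 5, 3)
  row 2: subtract 4×row0 = (0, 6, 1, 0)
step 2: normalize row 1 (÷5) = (0, 1, 1, 2)
  row 0: subtract 1×row1 = (1, 0, 0, 0)
  row 2: subtract 6×row1 = (0, 0, 2, 2)
step 3: normalize row 2 (÷2) = (0, 0, 1, 1)
  row 1: subtract 1×row2 = (0, 1, 0, 1)

M[0][3] = 0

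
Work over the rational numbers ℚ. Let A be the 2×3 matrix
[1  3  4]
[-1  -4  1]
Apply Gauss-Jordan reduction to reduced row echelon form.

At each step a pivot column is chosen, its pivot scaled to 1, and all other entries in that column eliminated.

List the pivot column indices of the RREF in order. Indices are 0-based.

pivot(0,0)=1: scale R0 → (1, 3, 4)
  clear (1,0): R1 −= (-1)R0 → (0, -1, 5)
pivot(1,1)=-1: scale R1 → (0, 1, -5)
  clear (0,1): R0 −= (3)R1 → (1, 0, 19)

pivot columns: 0, 1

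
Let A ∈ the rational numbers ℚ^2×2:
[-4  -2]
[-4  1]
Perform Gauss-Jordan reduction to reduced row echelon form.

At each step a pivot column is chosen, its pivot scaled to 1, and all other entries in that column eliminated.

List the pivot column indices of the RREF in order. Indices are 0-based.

[1] R0 /= -4  ⇒  (1, 1/2)
     R1 -= -4·R0  ⇒  (0, 3)
[2] R1 /= 3  ⇒  (0, 1)
     R0 -= 1/2·R1  ⇒  (1, 0)

pivot columns: 0, 1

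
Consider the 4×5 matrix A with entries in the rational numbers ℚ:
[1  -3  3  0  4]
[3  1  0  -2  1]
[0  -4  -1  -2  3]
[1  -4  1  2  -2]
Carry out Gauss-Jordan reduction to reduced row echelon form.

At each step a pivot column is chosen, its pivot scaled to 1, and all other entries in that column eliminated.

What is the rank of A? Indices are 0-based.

pivot(0,0)=1: scale R0 → (1, -3, 3, 0, 4)
  clear (1,0): R1 −= (3)R0 → (0, 10, -9, -2, -11)
  clear (3,0): R3 −= (1)R0 → (0, -1, -2, 2, -6)
pivot(1,1)=10: scale R1 → (0, 1, -9/10, -1/5, -11/10)
  clear (0,1): R0 −= (-3)R1 → (1, 0, 3/10, -3/5, 7/10)
  clear (2,1): R2 −= (-4)R1 → (0, 0, -23/5, -14/5, -7/5)
  clear (3,1): R3 −= (-1)R1 → (0, 0, -29/10, 9/5, -71/10)
pivot(2,2)=-23/5: scale R2 → (0, 0, 1, 14/23, 7/23)
  clear (0,2): R0 −= (3/10)R2 → (1, 0, 0, -18/23, 14/23)
  clear (1,2): R1 −= (-9/10)R2 → (0, 1, 0, 8/23, -19/23)
  clear (3,2): R3 −= (-29/10)R2 → (0, 0, 0, 82/23, -143/23)
pivot(3,3)=82/23: scale R3 → (0, 0, 0, 1, -143/82)
  clear (0,3): R0 −= (-18/23)R3 → (1, 0, 0, 0, -31/41)
  clear (1,3): R1 −= (8/23)R3 → (0, 1, 0, 0, -9/41)
  clear (2,3): R2 −= (14/23)R3 → (0, 0, 1, 0, 56/41)

rank = 4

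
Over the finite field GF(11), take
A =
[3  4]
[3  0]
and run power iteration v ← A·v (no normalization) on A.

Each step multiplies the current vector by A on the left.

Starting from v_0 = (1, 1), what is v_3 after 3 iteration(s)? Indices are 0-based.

v_0 = (1, 1).
v_1 = A·v_0 = (7, 3).
v_2 = A·v_1 = (0, 10).
v_3 = A·v_2 = (7, 0).

v_3 = (7, 0)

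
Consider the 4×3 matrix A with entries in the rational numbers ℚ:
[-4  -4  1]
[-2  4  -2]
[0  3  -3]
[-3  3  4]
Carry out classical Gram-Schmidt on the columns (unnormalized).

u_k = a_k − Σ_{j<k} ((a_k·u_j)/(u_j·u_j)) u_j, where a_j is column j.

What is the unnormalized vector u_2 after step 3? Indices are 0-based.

Step 1: u_0 = a_0 = (-4, -2, 0, -3).
Step 2: u_1 = a_1 − (-1/29)·u_0 = (-120/29, 114/29, 3, 84/29).
Step 3: u_2 = a_2 − (-12/29)·u_0 − (-13/69)·u_1 = (-33/23, -48/23, -56/23, 76/23).

u_2 = (-33/23, -48/23, -56/23, 76/23)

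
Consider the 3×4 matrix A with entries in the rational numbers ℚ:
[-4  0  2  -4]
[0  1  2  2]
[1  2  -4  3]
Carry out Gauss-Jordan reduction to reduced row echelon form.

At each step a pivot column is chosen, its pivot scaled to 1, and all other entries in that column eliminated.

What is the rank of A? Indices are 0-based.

rank = 3

pivot(0,0)=-4: scale R0 → (1, 0, -1/2, 1)
  clear (2,0): R2 −= (1)R0 → (0, 2, -7/2, 2)
pivot(1,1)=1: scale R1 → (0, 1, 2, 2)
  clear (2,1): R2 −= (2)R1 → (0, 0, -15/2, -2)
pivot(2,2)=-15/2: scale R2 → (0, 0, 1, 4/15)
  clear (0,2): R0 −= (-1/2)R2 → (1, 0, 0, 17/15)
  clear (1,2): R1 −= (2)R2 → (0, 1, 0, 22/15)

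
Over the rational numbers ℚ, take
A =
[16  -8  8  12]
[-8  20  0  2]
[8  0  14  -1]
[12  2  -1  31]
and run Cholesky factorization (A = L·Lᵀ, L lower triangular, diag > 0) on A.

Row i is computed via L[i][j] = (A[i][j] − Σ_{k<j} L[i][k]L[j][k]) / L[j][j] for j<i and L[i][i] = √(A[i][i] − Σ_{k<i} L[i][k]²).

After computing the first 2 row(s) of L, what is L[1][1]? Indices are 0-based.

L[1][1] = 4

Step 1: L[0][0] = √(16) = 4.
  L[1][0] = (-8) / L[0][0] = -2.
Step 2: L[1][1] = √(16) = 4.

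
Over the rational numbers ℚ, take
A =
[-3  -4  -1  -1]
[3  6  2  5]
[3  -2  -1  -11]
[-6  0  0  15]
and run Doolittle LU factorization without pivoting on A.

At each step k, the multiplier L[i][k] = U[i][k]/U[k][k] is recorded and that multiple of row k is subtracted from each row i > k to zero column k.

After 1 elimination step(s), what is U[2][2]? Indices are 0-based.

k=0: U[0][0]=-3
  eliminate (1,0): mult=-1, new row 1: (0, 2, 1, 4); set L[1][0]=-1
  eliminate (2,0): mult=-1, new row 2: (0, -6, -2, -12); set L[2][0]=-1
  eliminate (3,0): mult=2, new row 3: (0, 8, 2, 17); set L[3][0]=2

U[2][2] = -2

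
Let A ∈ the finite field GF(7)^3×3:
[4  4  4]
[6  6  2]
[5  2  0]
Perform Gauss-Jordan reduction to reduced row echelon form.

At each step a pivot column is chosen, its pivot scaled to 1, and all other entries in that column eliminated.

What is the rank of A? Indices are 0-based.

[1] R0 /= 4  ⇒  (1, 1, 1)
     R1 -= 6·R0  ⇒  (0, 0, 3)
     R2 -= 5·R0  ⇒  (0, 4, 2)
[2] R1 <-> R2
[2] R1 /= 4  ⇒  (0, 1, 4)
     R0 -= 1·R1  ⇒  (1, 0, 4)
[3] R2 /= 3  ⇒  (0, 0, 1)
     R0 -= 4·R2  ⇒  (1, 0, 0)
     R1 -= 4·R2  ⇒  (0, 1, 0)

rank = 3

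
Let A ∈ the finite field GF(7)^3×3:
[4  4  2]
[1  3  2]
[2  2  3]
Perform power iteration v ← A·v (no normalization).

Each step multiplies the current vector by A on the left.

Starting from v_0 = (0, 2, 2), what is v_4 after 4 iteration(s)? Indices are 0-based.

v_4 = (2, 2, 5)

v_0 = (0, 2, 2).
v_1 = A·v_0 = (5, 3, 3).
v_2 = A·v_1 = (3, 6, 4).
v_3 = A·v_2 = (2, 1, 2).
v_4 = A·v_3 = (2, 2, 5).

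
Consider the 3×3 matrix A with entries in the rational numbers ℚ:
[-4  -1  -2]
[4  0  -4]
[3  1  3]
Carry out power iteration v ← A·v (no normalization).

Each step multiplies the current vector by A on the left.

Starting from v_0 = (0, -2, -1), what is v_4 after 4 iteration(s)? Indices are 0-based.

v_0 = (0, -2, -1).
v_1 = A·v_0 = (4, 4, -5).
v_2 = A·v_1 = (-10, 36, 1).
v_3 = A·v_2 = (2, -44, 9).
v_4 = A·v_3 = (18, -28, -11).

v_4 = (18, -28, -11)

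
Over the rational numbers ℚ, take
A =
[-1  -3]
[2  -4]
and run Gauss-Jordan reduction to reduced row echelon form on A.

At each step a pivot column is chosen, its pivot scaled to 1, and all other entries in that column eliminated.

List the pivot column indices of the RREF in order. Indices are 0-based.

pivot columns: 0, 1

pivot(0,0)=-1: scale R0 → (1, 3)
  clear (1,0): R1 −= (2)R0 → (0, -10)
pivot(1,1)=-10: scale R1 → (0, 1)
  clear (0,1): R0 −= (3)R1 → (1, 0)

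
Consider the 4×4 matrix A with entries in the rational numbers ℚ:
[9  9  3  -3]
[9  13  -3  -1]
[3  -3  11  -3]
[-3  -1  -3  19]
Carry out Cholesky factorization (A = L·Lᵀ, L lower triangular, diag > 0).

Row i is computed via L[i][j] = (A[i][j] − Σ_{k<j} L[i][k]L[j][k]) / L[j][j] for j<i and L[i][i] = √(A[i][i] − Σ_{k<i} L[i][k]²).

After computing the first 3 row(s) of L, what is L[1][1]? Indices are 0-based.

Step 1: L[0][0] = √(9) = 3.
  L[1][0] = (9) / L[0][0] = 3.
Step 2: L[1][1] = √(4) = 2.
  L[2][0] = (3) / L[0][0] = 1.
  L[2][1] = (-6) / L[1][1] = -3.
Step 3: L[2][2] = √(1) = 1.

L[1][1] = 2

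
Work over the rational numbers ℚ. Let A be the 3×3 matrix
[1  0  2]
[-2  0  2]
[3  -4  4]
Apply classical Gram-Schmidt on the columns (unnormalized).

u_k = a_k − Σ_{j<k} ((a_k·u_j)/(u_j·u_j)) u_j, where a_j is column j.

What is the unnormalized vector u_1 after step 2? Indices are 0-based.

Step 1: u_0 = a_0 = (1, -2, 3).
Step 2: u_1 = a_1 − (-6/7)·u_0 = (6/7, -12/7, -10/7).

u_1 = (6/7, -12/7, -10/7)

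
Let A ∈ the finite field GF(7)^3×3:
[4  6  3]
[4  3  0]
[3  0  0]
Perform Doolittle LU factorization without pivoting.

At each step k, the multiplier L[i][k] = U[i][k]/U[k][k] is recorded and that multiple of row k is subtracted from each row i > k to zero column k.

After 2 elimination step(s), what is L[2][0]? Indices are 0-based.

L[2][0] = 6

Step 1: pivot at (0,0) is 4.
  row1 ← row1 − (1)·row0  ⇒  L[1][0]=1, U row1=(0, 4, 4)
  row2 ← row2 − (6)·row0  ⇒  L[2][0]=6, U row2=(0, 6, 3)
Step 2: pivot at (1,1) is 4.
  row2 ← row2 − (5)·row1  ⇒  L[2][1]=5, U row2=(0, 0, 4)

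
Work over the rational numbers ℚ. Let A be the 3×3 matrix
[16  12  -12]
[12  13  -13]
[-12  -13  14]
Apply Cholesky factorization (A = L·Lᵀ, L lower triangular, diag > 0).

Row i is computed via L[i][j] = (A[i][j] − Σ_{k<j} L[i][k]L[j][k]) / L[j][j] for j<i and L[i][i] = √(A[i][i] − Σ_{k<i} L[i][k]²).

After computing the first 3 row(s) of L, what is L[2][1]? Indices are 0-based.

Step 1: L[0][0] = √(16) = 4.
  L[1][0] = (12) / L[0][0] = 3.
Step 2: L[1][1] = √(4) = 2.
  L[2][0] = (-12) / L[0][0] = -3.
  L[2][1] = (-4) / L[1][1] = -2.
Step 3: L[2][2] = √(1) = 1.

L[2][1] = -2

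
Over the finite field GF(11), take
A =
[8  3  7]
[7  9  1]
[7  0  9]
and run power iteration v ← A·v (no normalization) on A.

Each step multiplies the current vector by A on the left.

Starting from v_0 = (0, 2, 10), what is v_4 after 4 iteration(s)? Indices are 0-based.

v_4 = (6, 3, 2)

v_0 = (0, 2, 10).
v_1 = A·v_0 = (10, 6, 2).
v_2 = A·v_1 = (2, 5, 0).
v_3 = A·v_2 = (9, 4, 3).
v_4 = A·v_3 = (6, 3, 2).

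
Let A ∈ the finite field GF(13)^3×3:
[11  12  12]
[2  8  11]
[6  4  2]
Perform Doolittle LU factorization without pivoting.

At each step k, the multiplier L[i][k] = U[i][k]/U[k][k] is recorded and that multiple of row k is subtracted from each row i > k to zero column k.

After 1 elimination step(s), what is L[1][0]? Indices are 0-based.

[col 0] pivot 11
  R1 -= 12*R0 → (0, 7, 10)  (L[1][0] := 12)
  R2 -= 10*R0 → (0, 1, 12)  (L[2][0] := 10)

L[1][0] = 12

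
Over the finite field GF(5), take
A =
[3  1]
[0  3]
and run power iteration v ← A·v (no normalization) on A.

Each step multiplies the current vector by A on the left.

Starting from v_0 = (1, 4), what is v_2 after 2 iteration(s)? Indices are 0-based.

v_2 = (3, 1)

v_0 = (1, 4).
v_1 = A·v_0 = (2, 2).
v_2 = A·v_1 = (3, 1).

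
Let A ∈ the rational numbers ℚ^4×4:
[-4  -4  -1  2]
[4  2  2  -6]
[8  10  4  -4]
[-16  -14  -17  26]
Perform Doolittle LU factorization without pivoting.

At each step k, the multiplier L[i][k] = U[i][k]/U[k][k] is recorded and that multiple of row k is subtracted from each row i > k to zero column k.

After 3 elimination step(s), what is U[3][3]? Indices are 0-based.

U[3][3] = -2

k=0: U[0][0]=-4
  eliminate (1,0): mult=-1, new row 1: (0, -2, 1, -4); set L[1][0]=-1
  eliminate (2,0): mult=-2, new row 2: (0, 2, 2, 0); set L[2][0]=-2
  eliminate (3,0): mult=4, new row 3: (0, 2, -13, 18); set L[3][0]=4
k=1: U[1][1]=-2
  eliminate (2,1): mult=-1, new row 2: (0, 0, 3, -4); set L[2][1]=-1
  eliminate (3,1): mult=-1, new row 3: (0, 0, -12, 14); set L[3][1]=-1
k=2: U[2][2]=3
  eliminate (3,2): mult=-4, new row 3: (0, 0, 0, -2); set L[3][2]=-4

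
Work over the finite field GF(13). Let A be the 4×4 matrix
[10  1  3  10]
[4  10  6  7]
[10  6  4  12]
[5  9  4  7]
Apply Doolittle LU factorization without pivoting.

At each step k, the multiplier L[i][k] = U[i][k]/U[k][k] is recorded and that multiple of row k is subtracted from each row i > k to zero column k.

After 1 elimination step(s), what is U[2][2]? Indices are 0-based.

[col 0] pivot 10
  R1 -= 3*R0 → (0, 7, 10, 3)  (L[1][0] := 3)
  R2 -= 1*R0 → (0, 5, 1, 2)  (L[2][0] := 1)
  R3 -= 7*R0 → (0, 2, 9, 2)  (L[3][0] := 7)

U[2][2] = 1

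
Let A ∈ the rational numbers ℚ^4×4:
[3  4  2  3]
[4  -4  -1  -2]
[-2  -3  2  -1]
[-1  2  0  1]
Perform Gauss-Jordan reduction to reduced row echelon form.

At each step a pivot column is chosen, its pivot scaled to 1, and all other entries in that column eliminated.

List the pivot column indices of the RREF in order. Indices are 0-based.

pivot columns: 0, 1, 2, 3

step 1: normalize row 0 (÷3) = (1, 4/3, 2/3, 1)
  row 1: subtract 4×row0 = (0, -28/3, -11/3, -6)
  row 2: subtract -2×row0 = (0, -1/3, 10/3, 1)
  row 3: subtract -1×row0 = (0, 10/3, 2/3, 2)
step 2: normalize row 1 (÷-28/3) = (0, 1, 11/28, 9/14)
  row 0: subtract 4/3×row1 = (1, 0, 1/7, 1/7)
  row 2: subtract -1/3×row1 = (0, 0, 97/28, 17/14)
  row 3: subtract 10/3×row1 = (0, 0, -9/14, -1/7)
step 3: normalize row 2 (÷97/28) = (0, 0, 1, 34/97)
  row 0: subtract 1/7×row2 = (1, 0, 0, 9/97)
  row 1: subtract 11/28×row2 = (0, 1, 0, 49/97)
  row 3: subtract -9/14×row2 = (0, 0, 0, 8/97)
step 4: normalize row 3 (÷8/97) = (0, 0, 0, 1)
  row 0: subtract 9/97×row3 = (1, 0, 0, 0)
  row 1: subtract 49/97×row3 = (0, 1, 0, 0)
  row 2: subtract 34/97×row3 = (0, 0, 1, 0)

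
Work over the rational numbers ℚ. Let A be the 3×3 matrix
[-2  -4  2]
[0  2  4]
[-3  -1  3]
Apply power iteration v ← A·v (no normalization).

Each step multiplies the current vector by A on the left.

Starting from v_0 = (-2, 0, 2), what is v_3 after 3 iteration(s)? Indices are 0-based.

v_3 = (-200, 144, 20)

v_0 = (-2, 0, 2).
v_1 = A·v_0 = (8, 8, 12).
v_2 = A·v_1 = (-24, 64, 4).
v_3 = A·v_2 = (-200, 144, 20).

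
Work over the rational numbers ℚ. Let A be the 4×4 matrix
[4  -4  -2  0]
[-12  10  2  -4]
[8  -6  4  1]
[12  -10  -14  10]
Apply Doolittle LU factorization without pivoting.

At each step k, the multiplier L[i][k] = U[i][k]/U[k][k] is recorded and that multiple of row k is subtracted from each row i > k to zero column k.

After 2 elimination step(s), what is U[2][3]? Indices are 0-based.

U[2][3] = -3

[col 0] pivot 4
  R1 -= -3*R0 → (0, -2, -4, -4)  (L[1][0] := -3)
  R2 -= 2*R0 → (0, 2, 8, 1)  (L[2][0] := 2)
  R3 -= 3*R0 → (0, 2, -8, 10)  (L[3][0] := 3)
[col 1] pivot -2
  R2 -= -1*R1 → (0, 0, 4, -3)  (L[2][1] := -1)
  R3 -= -1*R1 → (0, 0, -12, 6)  (L[3][1] := -1)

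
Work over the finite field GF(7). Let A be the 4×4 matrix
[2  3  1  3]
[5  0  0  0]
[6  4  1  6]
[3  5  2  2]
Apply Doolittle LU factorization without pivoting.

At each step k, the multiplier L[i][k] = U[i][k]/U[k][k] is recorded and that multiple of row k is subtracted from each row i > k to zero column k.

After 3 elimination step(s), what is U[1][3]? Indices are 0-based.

U[1][3] = 3

k=0: U[0][0]=2
  eliminate (1,0): mult=6, new row 1: (0, 3, 1, 3); set L[1][0]=6
  eliminate (2,0): mult=3, new row 2: (0, 2, 5, 4); set L[2][0]=3
  eliminate (3,0): mult=5, new row 3: (0, 4, 4, 1); set L[3][0]=5
k=1: U[1][1]=3
  eliminate (2,1): mult=3, new row 2: (0, 0, 2, 2); set L[2][1]=3
  eliminate (3,1): mult=6, new row 3: (0, 0, 5, 4); set L[3][1]=6
k=2: U[2][2]=2
  eliminate (3,2): mult=6, new row 3: (0, 0, 0, 6); set L[3][2]=6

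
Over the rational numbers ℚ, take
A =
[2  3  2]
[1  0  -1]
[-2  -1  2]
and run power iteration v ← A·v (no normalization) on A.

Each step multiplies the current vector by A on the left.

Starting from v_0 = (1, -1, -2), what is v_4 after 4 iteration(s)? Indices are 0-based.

v_0 = (1, -1, -2).
v_1 = A·v_0 = (-5, 3, -5).
v_2 = A·v_1 = (-11, 0, -3).
v_3 = A·v_2 = (-28, -8, 16).
v_4 = A·v_3 = (-48, -44, 96).

v_4 = (-48, -44, 96)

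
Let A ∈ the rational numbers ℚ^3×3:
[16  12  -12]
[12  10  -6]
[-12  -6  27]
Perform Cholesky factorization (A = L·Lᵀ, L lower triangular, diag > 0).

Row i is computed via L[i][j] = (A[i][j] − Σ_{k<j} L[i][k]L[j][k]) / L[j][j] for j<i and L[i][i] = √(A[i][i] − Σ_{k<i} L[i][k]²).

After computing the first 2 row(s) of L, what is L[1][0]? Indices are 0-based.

L[1][0] = 3

Step 1: L[0][0] = √(16) = 4.
  L[1][0] = (12) / L[0][0] = 3.
Step 2: L[1][1] = √(1) = 1.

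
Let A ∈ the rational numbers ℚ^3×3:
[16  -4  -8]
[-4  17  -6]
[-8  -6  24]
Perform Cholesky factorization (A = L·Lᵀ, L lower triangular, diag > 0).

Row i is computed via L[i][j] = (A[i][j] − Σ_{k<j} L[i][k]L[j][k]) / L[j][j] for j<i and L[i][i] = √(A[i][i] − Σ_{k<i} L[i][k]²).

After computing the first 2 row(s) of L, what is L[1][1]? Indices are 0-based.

L[1][1] = 4

Step 1: L[0][0] = √(16) = 4.
  L[1][0] = (-4) / L[0][0] = -1.
Step 2: L[1][1] = √(16) = 4.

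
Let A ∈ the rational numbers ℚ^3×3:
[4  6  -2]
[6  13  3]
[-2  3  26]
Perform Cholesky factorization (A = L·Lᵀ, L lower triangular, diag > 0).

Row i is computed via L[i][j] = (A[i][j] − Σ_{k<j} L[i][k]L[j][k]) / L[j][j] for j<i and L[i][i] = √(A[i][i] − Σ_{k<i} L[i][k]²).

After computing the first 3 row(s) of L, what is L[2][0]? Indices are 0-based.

Step 1: L[0][0] = √(4) = 2.
  L[1][0] = (6) / L[0][0] = 3.
Step 2: L[1][1] = √(4) = 2.
  L[2][0] = (-2) / L[0][0] = -1.
  L[2][1] = (6) / L[1][1] = 3.
Step 3: L[2][2] = √(16) = 4.

L[2][0] = -1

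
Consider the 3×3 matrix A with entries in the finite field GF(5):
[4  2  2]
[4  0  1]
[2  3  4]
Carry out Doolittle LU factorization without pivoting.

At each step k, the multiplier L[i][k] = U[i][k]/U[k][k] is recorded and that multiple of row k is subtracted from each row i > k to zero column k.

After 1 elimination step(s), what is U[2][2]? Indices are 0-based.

U[2][2] = 3

k=0: U[0][0]=4
  eliminate (1,0): mult=1, new row 1: (0, 3, 4); set L[1][0]=1
  eliminate (2,0): mult=3, new row 2: (0, 2, 3); set L[2][0]=3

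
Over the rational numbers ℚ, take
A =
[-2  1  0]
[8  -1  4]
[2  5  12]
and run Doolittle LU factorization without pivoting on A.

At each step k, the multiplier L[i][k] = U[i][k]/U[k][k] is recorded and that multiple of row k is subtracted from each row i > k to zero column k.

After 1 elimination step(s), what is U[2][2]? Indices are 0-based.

Step 1: pivot at (0,0) is -2.
  row1 ← row1 − (-4)·row0  ⇒  L[1][0]=-4, U row1=(0, 3, 4)
  row2 ← row2 − (-1)·row0  ⇒  L[2][0]=-1, U row2=(0, 6, 12)

U[2][2] = 12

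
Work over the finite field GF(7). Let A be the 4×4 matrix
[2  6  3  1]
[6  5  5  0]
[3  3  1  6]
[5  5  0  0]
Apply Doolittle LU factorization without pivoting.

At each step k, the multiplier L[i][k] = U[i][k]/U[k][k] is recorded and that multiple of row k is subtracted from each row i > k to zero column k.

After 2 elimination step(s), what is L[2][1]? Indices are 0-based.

L[2][1] = 1

k=0: U[0][0]=2
  eliminate (1,0): mult=3, new row 1: (0, 1, 3, 4); set L[1][0]=3
  eliminate (2,0): mult=5, new row 2: (0, 1, 0, 1); set L[2][0]=5
  eliminate (3,0): mult=6, new row 3: (0, 4, 3, 1); set L[3][0]=6
k=1: U[1][1]=1
  eliminate (2,1): mult=1, new row 2: (0, 0, 4, 4); set L[2][1]=1
  eliminate (3,1): mult=4, new row 3: (0, 0, 5, 6); set L[3][1]=4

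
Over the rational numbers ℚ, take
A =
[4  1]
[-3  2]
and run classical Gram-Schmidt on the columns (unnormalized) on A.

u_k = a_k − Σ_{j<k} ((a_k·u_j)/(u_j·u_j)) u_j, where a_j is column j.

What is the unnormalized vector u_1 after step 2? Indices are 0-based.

Step 1: u_0 = a_0 = (4, -3).
Step 2: u_1 = a_1 − (-2/25)·u_0 = (33/25, 44/25).

u_1 = (33/25, 44/25)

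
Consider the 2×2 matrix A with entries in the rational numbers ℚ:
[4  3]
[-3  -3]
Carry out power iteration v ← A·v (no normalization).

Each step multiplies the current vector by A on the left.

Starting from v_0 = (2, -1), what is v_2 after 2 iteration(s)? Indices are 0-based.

v_0 = (2, -1).
v_1 = A·v_0 = (5, -3).
v_2 = A·v_1 = (11, -6).

v_2 = (11, -6)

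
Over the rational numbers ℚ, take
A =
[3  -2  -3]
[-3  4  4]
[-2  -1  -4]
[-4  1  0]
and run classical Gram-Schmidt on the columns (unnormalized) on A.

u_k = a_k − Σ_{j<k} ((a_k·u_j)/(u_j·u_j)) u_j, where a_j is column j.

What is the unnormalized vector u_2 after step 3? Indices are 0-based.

Step 1: u_0 = a_0 = (3, -3, -2, -4).
Step 2: u_1 = a_1 − (-10/19)·u_0 = (-8/19, 46/19, -39/19, -21/19).
Step 3: u_2 = a_2 − (-13/38)·u_0 − (182/109)·u_1 = (-277/218, -233/218, -137/109, 52/109).

u_2 = (-277/218, -233/218, -137/109, 52/109)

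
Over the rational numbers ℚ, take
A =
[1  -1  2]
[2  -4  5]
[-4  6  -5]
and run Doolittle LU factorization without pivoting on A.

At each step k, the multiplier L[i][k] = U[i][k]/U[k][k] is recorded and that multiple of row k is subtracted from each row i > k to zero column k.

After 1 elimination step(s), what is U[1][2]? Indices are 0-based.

[col 0] pivot 1
  R1 -= 2*R0 → (0, -2, 1)  (L[1][0] := 2)
  R2 -= -4*R0 → (0, 2, 3)  (L[2][0] := -4)

U[1][2] = 1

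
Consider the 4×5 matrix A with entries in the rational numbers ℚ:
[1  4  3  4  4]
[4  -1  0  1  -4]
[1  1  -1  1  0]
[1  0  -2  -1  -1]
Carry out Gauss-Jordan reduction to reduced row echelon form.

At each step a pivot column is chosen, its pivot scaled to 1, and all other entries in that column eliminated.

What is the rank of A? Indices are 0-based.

pivot(0,0)=1: scale R0 → (1, 4, 3, 4, 4)
  clear (1,0): R1 −= (4)R0 → (0, -17, -12, -15, -20)
  clear (2,0): R2 −= (1)R0 → (0, -3, -4, -3, -4)
  clear (3,0): R3 −= (1)R0 → (0, -4, -5, -5, -5)
pivot(1,1)=-17: scale R1 → (0, 1, 12/17, 15/17, 20/17)
  clear (0,1): R0 −= (4)R1 → (1, 0, 3/17, 8/17, -12/17)
  clear (2,1): R2 −= (-3)R1 → (0, 0, -32/17, -6/17, -8/17)
  clear (3,1): R3 −= (-4)R1 → (0, 0, -37/17, -25/17, -5/17)
pivot(2,2)=-32/17: scale R2 → (0, 0, 1, 3/16, 1/4)
  clear (0,2): R0 −= (3/17)R2 → (1, 0, 0, 7/16, -3/4)
  clear (1,2): R1 −= (12/17)R2 → (0, 1, 0, 3/4, 1)
  clear (3,2): R3 −= (-37/17)R2 → (0, 0, 0, -17/16, 1/4)
pivot(3,3)=-17/16: scale R3 → (0, 0, 0, 1, -4/17)
  clear (0,3): R0 −= (7/16)R3 → (1, 0, 0, 0, -11/17)
  clear (1,3): R1 −= (3/4)R3 → (0, 1, 0, 0, 20/17)
  clear (2,3): R2 −= (3/16)R3 → (0, 0, 1, 0, 5/17)

rank = 4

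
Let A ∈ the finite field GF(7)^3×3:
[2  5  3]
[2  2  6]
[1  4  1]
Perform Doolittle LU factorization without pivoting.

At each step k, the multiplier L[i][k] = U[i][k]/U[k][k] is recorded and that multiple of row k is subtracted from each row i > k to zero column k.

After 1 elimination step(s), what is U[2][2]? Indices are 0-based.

U[2][2] = 3

[col 0] pivot 2
  R1 -= 1*R0 → (0, 4, 3)  (L[1][0] := 1)
  R2 -= 4*R0 → (0, 5, 3)  (L[2][0] := 4)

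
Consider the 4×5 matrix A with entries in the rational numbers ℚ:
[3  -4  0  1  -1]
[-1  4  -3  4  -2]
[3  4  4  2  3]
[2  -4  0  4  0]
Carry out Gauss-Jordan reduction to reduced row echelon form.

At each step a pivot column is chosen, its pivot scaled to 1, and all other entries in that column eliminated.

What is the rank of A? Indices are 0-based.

[1] R0 /= 3  ⇒  (1, -4/3, 0, 1/3, -1/3)
     R1 -= -1·R0  ⇒  (0, 8/3, -3, 13/3, -7/3)
     R2 -= 3·R0  ⇒  (0, 8, 4, 1, 4)
     R3 -= 2·R0  ⇒  (0, -4/3, 0, 10/3, 2/3)
[2] R1 /= 8/3  ⇒  (0, 1, -9/8, 13/8, -7/8)
     R0 -= -4/3·R1  ⇒  (1, 0, -3/2, 5/2, -3/2)
     R2 -= 8·R1  ⇒  (0, 0, 13, -12, 11)
     R3 -= -4/3·R1  ⇒  (0, 0, -3/2, 11/2, -1/2)
[3] R2 /= 13  ⇒  (0, 0, 1, -12/13, 11/13)
     R0 -= -3/2·R2  ⇒  (1, 0, 0, 29/26, -3/13)
     R1 -= -9/8·R2  ⇒  (0, 1, 0, 61/104, 1/13)
     R3 -= -3/2·R2  ⇒  (0, 0, 0, 107/26, 10/13)
[4] R3 /= 107/26  ⇒  (0, 0, 0, 1, 20/107)
     R0 -= 29/26·R3  ⇒  (1, 0, 0, 0, -47/107)
     R1 -= 61/104·R3  ⇒  (0, 1, 0, 0, -7/214)
     R2 -= -12/13·R3  ⇒  (0, 0, 1, 0, 109/107)

rank = 4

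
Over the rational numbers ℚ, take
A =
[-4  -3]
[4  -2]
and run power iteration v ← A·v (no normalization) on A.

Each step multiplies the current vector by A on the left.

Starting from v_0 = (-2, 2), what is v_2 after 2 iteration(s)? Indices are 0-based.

v_2 = (28, 32)

v_0 = (-2, 2).
v_1 = A·v_0 = (2, -12).
v_2 = A·v_1 = (28, 32).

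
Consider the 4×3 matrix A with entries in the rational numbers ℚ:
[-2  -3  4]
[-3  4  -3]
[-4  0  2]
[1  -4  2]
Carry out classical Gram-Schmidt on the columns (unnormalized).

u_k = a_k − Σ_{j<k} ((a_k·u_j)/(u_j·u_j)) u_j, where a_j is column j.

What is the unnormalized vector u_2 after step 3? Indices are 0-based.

Step 1: u_0 = a_0 = (-2, -3, -4, 1).
Step 2: u_1 = a_1 − (-1/3)·u_0 = (-11/3, 3, -4/3, -11/3).
Step 3: u_2 = a_2 − (-1/6)·u_0 − (-101/113)·u_1 = (44/113, -185/226, 16/113, -251/226).

u_2 = (44/113, -185/226, 16/113, -251/226)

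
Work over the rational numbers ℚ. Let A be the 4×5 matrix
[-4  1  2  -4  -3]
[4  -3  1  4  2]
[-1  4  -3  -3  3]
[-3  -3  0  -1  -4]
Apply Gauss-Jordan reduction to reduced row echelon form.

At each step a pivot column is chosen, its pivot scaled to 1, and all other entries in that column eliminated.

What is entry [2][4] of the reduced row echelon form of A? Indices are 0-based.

[1] R0 /= -4  ⇒  (1, -1/4, -1/2, 1, 3/4)
     R1 -= 4·R0  ⇒  (0, -2, 3, 0, -1)
     R2 -= -1·R0  ⇒  (0, 15/4, -7/2, -2, 15/4)
     R3 -= -3·R0  ⇒  (0, -15/4, -3/2, 2, -7/4)
[2] R1 /= -2  ⇒  (0, 1, -3/2, 0, 1/2)
     R0 -= -1/4·R1  ⇒  (1, 0, -7/8, 1, 7/8)
     R2 -= 15/4·R1  ⇒  (0, 0, 17/8, -2, 15/8)
     R3 -= -15/4·R1  ⇒  (0, 0, -57/8, 2, 1/8)
[3] R2 /= 17/8  ⇒  (0, 0, 1, -16/17, 15/17)
     R0 -= -7/8·R2  ⇒  (1, 0, 0, 3/17, 28/17)
     R1 -= -3/2·R2  ⇒  (0, 1, 0, -24/17, 31/17)
     R3 -= -57/8·R2  ⇒  (0, 0, 0, -80/17, 109/17)
[4] R3 /= -80/17  ⇒  (0, 0, 0, 1, -109/80)
     R0 -= 3/17·R3  ⇒  (1, 0, 0, 0, 151/80)
     R1 -= -24/17·R3  ⇒  (0, 1, 0, 0, -1/10)
     R2 -= -16/17·R3  ⇒  (0, 0, 1, 0, -2/5)

M[2][4] = -2/5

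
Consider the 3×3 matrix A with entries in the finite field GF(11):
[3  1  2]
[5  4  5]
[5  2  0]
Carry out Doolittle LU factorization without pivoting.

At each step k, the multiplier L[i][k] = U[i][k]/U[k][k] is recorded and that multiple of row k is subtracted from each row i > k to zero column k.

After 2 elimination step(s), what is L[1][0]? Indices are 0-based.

L[1][0] = 9

k=0: U[0][0]=3
  eliminate (1,0): mult=9, new row 1: (0, 6, 9); set L[1][0]=9
  eliminate (2,0): mult=9, new row 2: (0, 4, 4); set L[2][0]=9
k=1: U[1][1]=6
  eliminate (2,1): mult=8, new row 2: (0, 0, 9); set L[2][1]=8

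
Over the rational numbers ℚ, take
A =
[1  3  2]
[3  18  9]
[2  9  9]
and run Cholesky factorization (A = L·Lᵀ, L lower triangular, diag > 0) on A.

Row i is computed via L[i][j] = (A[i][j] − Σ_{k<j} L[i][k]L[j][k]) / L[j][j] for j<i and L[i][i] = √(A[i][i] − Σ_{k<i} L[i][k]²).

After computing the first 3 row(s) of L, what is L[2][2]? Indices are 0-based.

L[2][2] = 2

Step 1: L[0][0] = √(1) = 1.
  L[1][0] = (3) / L[0][0] = 3.
Step 2: L[1][1] = √(9) = 3.
  L[2][0] = (2) / L[0][0] = 2.
  L[2][1] = (3) / L[1][1] = 1.
Step 3: L[2][2] = √(4) = 2.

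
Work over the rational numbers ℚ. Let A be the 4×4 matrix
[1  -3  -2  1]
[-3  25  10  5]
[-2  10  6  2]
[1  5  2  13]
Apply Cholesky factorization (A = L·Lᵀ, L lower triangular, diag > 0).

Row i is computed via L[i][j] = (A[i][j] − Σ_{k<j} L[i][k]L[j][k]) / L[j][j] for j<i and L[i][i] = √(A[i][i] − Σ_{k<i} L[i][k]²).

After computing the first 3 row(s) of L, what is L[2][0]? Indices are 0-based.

L[2][0] = -2

Step 1: L[0][0] = √(1) = 1.
  L[1][0] = (-3) / L[0][0] = -3.
Step 2: L[1][1] = √(16) = 4.
  L[2][0] = (-2) / L[0][0] = -2.
  L[2][1] = (4) / L[1][1] = 1.
Step 3: L[2][2] = √(1) = 1.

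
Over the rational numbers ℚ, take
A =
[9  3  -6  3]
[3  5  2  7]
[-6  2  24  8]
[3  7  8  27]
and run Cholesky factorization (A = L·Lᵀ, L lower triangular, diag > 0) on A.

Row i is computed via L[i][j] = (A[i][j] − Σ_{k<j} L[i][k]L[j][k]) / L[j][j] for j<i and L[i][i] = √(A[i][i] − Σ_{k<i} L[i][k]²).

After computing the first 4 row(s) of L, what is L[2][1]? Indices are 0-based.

Step 1: L[0][0] = √(9) = 3.
  L[1][0] = (3) / L[0][0] = 1.
Step 2: L[1][1] = √(4) = 2.
  L[2][0] = (-6) / L[0][0] = -2.
  L[2][1] = (4) / L[1][1] = 2.
Step 3: L[2][2] = √(16) = 4.
  L[3][0] = (3) / L[0][0] = 1.
  L[3][1] = (6) / L[1][1] = 3.
  L[3][2] = (4) / L[2][2] = 1.
Step 4: L[3][3] = √(16) = 4.

L[2][1] = 2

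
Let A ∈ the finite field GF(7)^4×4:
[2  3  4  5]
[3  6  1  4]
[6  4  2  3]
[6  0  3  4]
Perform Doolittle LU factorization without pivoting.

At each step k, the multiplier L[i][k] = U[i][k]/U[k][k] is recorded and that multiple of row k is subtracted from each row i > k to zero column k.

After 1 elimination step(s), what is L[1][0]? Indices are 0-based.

k=0: U[0][0]=2
  eliminate (1,0): mult=5, new row 1: (0, 5, 2, 0); set L[1][0]=5
  eliminate (2,0): mult=3, new row 2: (0, 2, 4, 2); set L[2][0]=3
  eliminate (3,0): mult=3, new row 3: (0, 5, 5, 3); set L[3][0]=3

L[1][0] = 5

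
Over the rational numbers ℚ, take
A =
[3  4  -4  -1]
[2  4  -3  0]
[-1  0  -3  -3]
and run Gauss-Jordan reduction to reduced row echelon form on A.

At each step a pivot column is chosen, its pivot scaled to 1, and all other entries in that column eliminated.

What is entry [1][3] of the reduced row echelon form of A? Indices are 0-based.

step 1: normalize row 0 (÷3) = (1, 4/3, -4/3, -1/3)
  row 1: subtract 2×row0 = (0, 4/3, -1/3, 2/3)
  row 2: subtract -1×row0 = (0, 4/3, -13/3, -10/3)
step 2: normalize row 1 (÷4/3) = (0, 1, -1/4, 1/2)
  row 0: subtract 4/3×row1 = (1, 0, -1, -1)
  row 2: subtract 4/3×row1 = (0, 0, -4, -4)
step 3: normalize row 2 (÷-4) = (0, 0, 1, 1)
  row 0: subtract -1×row2 = (1, 0, 0, 0)
  row 1: subtract -1/4×row2 = (0, 1, 0, 3/4)

M[1][3] = 3/4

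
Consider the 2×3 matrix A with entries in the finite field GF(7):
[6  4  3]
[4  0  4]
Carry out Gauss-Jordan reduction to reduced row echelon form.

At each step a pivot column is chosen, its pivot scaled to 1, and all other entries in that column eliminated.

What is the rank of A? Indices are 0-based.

[1] R0 /= 6  ⇒  (1, 3, 4)
     R1 -= 4·R0  ⇒  (0, 2, 2)
[2] R1 /= 2  ⇒  (0, 1, 1)
     R0 -= 3·R1  ⇒  (1, 0, 1)

rank = 2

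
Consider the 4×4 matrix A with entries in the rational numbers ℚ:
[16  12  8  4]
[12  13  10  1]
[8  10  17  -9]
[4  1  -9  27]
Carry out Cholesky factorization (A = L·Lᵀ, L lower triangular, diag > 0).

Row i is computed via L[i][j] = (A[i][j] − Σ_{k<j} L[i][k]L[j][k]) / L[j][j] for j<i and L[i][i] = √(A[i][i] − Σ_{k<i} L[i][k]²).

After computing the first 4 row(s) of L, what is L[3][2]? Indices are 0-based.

L[3][2] = -3

Step 1: L[0][0] = √(16) = 4.
  L[1][0] = (12) / L[0][0] = 3.
Step 2: L[1][1] = √(4) = 2.
  L[2][0] = (8) / L[0][0] = 2.
  L[2][1] = (4) / L[1][1] = 2.
Step 3: L[2][2] = √(9) = 3.
  L[3][0] = (4) / L[0][0] = 1.
  L[3][1] = (-2) / L[1][1] = -1.
  L[3][2] = (-9) / L[2][2] = -3.
Step 4: L[3][3] = √(16) = 4.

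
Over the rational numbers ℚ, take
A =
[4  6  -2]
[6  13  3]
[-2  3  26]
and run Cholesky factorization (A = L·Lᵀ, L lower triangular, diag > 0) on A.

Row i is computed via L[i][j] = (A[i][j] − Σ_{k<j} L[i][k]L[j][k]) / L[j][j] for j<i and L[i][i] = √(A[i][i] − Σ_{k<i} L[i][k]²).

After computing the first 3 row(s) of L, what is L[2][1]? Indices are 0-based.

L[2][1] = 3

Step 1: L[0][0] = √(4) = 2.
  L[1][0] = (6) / L[0][0] = 3.
Step 2: L[1][1] = √(4) = 2.
  L[2][0] = (-2) / L[0][0] = -1.
  L[2][1] = (6) / L[1][1] = 3.
Step 3: L[2][2] = √(16) = 4.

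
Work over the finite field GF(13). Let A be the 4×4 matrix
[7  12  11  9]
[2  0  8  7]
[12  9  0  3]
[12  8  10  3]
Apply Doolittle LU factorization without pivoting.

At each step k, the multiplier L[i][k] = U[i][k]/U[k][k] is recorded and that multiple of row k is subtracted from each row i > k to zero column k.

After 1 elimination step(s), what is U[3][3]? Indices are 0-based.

U[3][3] = 8

[col 0] pivot 7
  R1 -= 4*R0 → (0, 4, 3, 10)  (L[1][0] := 4)
  R2 -= 11*R0 → (0, 7, 9, 8)  (L[2][0] := 11)
  R3 -= 11*R0 → (0, 6, 6, 8)  (L[3][0] := 11)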